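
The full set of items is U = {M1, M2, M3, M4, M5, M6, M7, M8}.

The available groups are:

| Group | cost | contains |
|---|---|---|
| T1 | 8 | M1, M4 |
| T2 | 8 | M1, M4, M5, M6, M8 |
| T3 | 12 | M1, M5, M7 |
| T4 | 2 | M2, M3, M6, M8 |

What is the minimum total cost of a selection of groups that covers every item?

T1, T3, T4 together cover every item (T1 ∪ T3 ∪ T4 = {M1, M2, M3, M4, M5, M6, M7, M8}); total cost 8 + 12 + 2 = 22.
No covering selection has total cost below 22.

22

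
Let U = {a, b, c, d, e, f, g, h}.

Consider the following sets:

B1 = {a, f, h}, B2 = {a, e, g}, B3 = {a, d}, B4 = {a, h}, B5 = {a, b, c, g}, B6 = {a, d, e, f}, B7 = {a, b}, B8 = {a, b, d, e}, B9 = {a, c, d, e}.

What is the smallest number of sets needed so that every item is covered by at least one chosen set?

Take {B1, B5, B9}. Their union is {a, b, c, d, e, f, g, h}, which is all 8 items.
No 2 of the 9 sets cover everything (all 36 combinations miss at least one item), so 3 is optimal.

3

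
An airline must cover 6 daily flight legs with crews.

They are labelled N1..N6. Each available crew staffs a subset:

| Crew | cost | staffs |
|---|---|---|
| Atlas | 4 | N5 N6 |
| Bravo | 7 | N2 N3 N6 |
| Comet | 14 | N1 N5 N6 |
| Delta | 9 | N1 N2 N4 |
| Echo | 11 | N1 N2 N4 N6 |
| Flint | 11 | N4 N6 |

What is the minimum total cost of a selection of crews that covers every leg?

20

Atlas, Bravo, Delta together cover every leg (Atlas ∪ Bravo ∪ Delta = {N1, N2, N3, N4, N5, N6}); total cost 4 + 7 + 9 = 20.
No covering selection has total cost below 20.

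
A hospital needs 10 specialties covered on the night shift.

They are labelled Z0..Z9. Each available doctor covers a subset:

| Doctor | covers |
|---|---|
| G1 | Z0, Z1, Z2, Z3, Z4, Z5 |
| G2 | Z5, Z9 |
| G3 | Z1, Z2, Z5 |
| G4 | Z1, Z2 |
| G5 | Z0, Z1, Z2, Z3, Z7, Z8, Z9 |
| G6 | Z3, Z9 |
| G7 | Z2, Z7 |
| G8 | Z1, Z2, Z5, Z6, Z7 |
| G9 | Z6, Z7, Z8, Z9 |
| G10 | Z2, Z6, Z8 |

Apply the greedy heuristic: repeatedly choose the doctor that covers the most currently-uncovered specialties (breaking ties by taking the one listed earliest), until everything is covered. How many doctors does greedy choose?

3

Greedy: pick G5 (covers 7 new) → pick G1 (covers 2 new) → pick G8 (covers 1 new). Total picks: 3.
(The true minimum cover uses only 2 doctors, so greedy is not optimal here.)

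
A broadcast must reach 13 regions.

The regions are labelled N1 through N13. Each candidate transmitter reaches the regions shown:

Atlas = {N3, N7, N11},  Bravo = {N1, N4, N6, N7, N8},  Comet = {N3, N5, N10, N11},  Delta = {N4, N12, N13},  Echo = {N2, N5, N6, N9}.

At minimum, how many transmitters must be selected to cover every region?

4

Bravo and Comet and Delta and Echo together: Bravo ∪ Comet ∪ Delta ∪ Echo = {N1, N2, N3, N4, N5, N6, N7, N8, N9, N10, N11, N12, N13} — every region is covered.
Only Echo contains N2, so Echo is forced; the remaining 9 regions need at least 3 more transmitters (each remaining transmitter adds at most 4) — so at least 4 transmitters are needed, and 4 is optimal.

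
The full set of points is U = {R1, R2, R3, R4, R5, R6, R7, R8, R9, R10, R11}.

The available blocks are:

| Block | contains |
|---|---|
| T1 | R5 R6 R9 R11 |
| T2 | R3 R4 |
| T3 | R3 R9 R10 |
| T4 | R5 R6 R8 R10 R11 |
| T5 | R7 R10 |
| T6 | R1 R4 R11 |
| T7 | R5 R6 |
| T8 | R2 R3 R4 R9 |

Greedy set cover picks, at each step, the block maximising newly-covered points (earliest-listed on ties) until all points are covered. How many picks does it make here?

Greedy: pick T4 (covers 5 new) → pick T8 (covers 4 new) → pick T5 (covers 1 new) → pick T6 (covers 1 new). Total picks: 4.

4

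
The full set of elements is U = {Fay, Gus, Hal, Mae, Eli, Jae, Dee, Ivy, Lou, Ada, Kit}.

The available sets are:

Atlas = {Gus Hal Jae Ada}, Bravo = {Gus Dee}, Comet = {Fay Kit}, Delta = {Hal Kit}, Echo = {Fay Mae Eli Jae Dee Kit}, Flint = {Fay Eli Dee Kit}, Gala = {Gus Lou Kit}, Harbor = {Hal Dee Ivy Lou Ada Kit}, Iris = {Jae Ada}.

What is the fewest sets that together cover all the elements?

3

Bravo and Echo and Harbor together: Bravo ∪ Echo ∪ Harbor = {Fay, Gus, Hal, Mae, Eli, Jae, Dee, Ivy, Lou, Ada, Kit} — every element is covered.
Only Echo contains Mae, so Echo is forced; the remaining 5 elements need at least 2 more sets (each remaining set adds at most 4) — so at least 3 sets are needed, and 3 is optimal.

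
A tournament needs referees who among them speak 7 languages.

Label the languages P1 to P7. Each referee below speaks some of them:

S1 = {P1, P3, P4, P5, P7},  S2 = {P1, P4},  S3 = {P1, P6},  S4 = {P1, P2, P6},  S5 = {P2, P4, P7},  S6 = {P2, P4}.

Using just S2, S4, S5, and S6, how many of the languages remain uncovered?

Union of S2, S4, S5, S6 = {P1, P2, P4, P6, P7}.
Not covered: P3, P5 — 2 languages.

2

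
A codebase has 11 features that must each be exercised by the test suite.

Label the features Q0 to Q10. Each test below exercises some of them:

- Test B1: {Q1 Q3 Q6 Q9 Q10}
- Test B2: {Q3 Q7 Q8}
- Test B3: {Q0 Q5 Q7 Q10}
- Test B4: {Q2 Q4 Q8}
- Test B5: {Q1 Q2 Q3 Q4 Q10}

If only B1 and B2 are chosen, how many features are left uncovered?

Union of B1, B2 = {Q1, Q3, Q6, Q7, Q8, Q9, Q10}.
Not covered: Q0, Q2, Q4, Q5 — 4 features.

4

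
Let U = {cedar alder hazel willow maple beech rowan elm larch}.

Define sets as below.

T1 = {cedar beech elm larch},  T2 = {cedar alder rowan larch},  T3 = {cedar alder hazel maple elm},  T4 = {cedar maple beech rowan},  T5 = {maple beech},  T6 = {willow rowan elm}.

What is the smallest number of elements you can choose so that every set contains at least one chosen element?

Take H = {maple, elm, larch}. Each listed set contains at least one of these, so H is a hitting set of size 3.
No choice of 2 elements meets every set, so 3 is the minimum.

3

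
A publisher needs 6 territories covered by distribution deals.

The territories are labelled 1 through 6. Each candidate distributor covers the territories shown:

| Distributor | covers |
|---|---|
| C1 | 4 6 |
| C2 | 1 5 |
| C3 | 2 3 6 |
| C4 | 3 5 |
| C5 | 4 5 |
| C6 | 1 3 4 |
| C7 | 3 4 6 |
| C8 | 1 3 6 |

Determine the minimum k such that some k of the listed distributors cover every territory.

Take {C3, C5, C6}. Their union is {1, 2, 3, 4, 5, 6}, which is all 6 territories.
Only C3 contains 2, so C3 is forced; the remaining 3 territories need at least 2 more distributors (each remaining distributor adds at most 2) — so at least 3 distributors are needed, and 3 is optimal.

3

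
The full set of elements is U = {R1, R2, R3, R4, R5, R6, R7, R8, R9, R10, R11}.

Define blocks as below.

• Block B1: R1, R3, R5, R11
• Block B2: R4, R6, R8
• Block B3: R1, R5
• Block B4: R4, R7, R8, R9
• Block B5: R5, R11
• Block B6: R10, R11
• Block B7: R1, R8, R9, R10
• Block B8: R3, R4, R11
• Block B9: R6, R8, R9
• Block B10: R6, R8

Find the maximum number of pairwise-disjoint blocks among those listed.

3

B3, B8, B9 are pairwise disjoint (B3={R1,R5}; B8={R3,R4,R11}; B9={R6,R8,R9}).
Every remaining block overlaps one of these, and no 4 of the listed blocks are pairwise disjoint, so 3 is the maximum.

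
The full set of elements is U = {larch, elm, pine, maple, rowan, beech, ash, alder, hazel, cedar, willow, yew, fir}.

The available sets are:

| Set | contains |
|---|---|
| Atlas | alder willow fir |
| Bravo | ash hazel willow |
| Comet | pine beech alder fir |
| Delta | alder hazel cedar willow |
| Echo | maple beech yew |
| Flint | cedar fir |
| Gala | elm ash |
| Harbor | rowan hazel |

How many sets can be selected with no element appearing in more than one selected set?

4

Atlas, Echo, Gala, Harbor are pairwise disjoint (Atlas={alder,willow,fir}; Echo={maple,beech,yew}; Gala={elm,ash}; Harbor={rowan,hazel}).
Every remaining set overlaps one of these, and no 5 of the listed sets are pairwise disjoint, so 4 is the maximum.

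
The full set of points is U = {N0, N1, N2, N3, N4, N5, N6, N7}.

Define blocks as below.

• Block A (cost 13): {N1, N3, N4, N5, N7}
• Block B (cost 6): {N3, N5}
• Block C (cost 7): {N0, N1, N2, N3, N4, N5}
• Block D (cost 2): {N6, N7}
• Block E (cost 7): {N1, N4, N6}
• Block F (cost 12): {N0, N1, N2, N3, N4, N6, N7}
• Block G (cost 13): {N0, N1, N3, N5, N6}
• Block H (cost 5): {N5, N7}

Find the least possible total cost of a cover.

9

C, D together cover every point (C ∪ D = {N0, N1, N2, N3, N4, N5, N6, N7}); total cost 7 + 2 = 9.
No covering selection has total cost below 9.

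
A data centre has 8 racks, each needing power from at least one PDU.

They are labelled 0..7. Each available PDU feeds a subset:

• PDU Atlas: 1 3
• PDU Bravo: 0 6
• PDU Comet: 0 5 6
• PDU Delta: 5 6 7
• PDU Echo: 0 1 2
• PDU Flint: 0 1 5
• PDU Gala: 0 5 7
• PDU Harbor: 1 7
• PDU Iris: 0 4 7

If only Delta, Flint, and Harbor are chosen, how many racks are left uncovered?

3

Union of Delta, Flint, Harbor = {0, 1, 5, 6, 7}.
Not covered: 2, 3, 4 — 3 racks.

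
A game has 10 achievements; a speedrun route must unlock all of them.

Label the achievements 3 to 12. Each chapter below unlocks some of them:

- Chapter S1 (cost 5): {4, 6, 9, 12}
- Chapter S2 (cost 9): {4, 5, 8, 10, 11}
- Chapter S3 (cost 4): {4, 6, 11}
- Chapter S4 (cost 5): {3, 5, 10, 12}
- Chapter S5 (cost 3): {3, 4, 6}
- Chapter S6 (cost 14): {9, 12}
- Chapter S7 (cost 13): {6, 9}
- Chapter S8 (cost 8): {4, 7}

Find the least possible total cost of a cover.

25

S1, S2, S5, S8 together cover every achievement (S1 ∪ S2 ∪ S5 ∪ S8 = {3, 4, 5, 6, 7, 8, 9, 10, 11, 12}); total cost 5 + 9 + 3 + 8 = 25.
The greedy pick S5, S4, S3, S1, S8, S2 costs 34; no covering selection beats 25.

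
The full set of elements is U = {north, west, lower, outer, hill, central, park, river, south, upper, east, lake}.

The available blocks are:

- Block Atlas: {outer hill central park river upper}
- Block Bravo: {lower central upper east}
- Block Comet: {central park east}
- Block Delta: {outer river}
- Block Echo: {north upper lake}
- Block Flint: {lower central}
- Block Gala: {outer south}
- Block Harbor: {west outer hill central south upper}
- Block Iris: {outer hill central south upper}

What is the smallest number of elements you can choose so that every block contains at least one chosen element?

3

H = {outer, central, lake} meets every block (each contains at least one member of H), and |H| = 3.
The blocks Delta, Echo, Flint are pairwise disjoint, so any hitting set needs a separate element for each — at least 3. Hence 3 is optimal.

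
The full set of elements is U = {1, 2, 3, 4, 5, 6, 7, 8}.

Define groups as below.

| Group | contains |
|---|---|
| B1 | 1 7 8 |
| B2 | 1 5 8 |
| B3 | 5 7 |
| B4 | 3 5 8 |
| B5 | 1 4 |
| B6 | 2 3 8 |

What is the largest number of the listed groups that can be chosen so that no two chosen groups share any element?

B3, B5, B6 are pairwise disjoint (B3={5,7}; B5={1,4}; B6={2,3,8}).
Every remaining group overlaps one of these, and no 4 of the listed groups are pairwise disjoint, so 3 is the maximum.

3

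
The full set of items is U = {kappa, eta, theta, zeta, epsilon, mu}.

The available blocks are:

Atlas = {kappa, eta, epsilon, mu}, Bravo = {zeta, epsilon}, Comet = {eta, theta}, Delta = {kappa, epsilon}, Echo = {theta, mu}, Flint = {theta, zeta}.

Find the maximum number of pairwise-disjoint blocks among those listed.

Delta, Flint are pairwise disjoint (Delta={kappa,epsilon}; Flint={theta,zeta}).
Every remaining block overlaps one of these, and no 3 of the listed blocks are pairwise disjoint, so 2 is the maximum.

2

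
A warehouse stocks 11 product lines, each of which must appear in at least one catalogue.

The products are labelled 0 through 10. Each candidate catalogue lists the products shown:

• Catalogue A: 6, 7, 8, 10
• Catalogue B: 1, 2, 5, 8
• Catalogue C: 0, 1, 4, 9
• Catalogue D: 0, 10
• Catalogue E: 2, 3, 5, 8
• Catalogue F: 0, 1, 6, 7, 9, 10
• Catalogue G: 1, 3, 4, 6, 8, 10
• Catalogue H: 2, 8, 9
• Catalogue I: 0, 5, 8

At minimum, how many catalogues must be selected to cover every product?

E and F and G together: E ∪ F ∪ G = {0, 1, 2, 3, 4, 5, 6, 7, 8, 9, 10} — every product is covered.
No 2 of the 9 catalogues cover everything (all 36 combinations miss at least one product), so 3 is optimal.

3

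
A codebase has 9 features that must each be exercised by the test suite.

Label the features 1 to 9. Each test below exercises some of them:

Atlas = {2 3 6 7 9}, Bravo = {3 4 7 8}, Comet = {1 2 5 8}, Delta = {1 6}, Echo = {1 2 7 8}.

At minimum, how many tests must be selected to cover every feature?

Atlas and Bravo and Comet together: Atlas ∪ Bravo ∪ Comet = {1, 2, 3, 4, 5, 6, 7, 8, 9} — every feature is covered.
Only Bravo contains 4, so Bravo is forced; the remaining 5 features need at least 2 more tests (each remaining test adds at most 3) — so at least 3 tests are needed, and 3 is optimal.

3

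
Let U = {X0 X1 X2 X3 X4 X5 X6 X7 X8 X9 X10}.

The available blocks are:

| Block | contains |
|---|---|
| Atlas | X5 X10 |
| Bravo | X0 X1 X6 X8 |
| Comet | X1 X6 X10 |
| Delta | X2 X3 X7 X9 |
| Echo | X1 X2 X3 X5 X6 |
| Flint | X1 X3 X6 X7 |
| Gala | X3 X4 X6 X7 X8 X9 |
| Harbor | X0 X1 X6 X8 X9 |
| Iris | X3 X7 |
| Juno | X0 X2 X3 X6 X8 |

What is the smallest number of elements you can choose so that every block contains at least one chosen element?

The 3 elements {X6, X7, X10} hit every block.
The blocks Atlas, Harbor, Iris are pairwise disjoint, so any hitting set needs a separate element for each — at least 3. Hence 3 is optimal.

3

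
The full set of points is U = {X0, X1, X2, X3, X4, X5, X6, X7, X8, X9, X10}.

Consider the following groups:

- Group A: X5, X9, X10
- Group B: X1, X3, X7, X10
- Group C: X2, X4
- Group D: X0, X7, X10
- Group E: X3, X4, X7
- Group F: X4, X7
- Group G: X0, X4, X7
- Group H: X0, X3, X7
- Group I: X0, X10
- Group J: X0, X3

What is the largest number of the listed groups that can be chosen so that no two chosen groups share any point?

A, C, J are pairwise disjoint (A={X5,X9,X10}; C={X2,X4}; J={X0,X3}).
Every remaining group overlaps one of these, and no 4 of the listed groups are pairwise disjoint, so 3 is the maximum.

3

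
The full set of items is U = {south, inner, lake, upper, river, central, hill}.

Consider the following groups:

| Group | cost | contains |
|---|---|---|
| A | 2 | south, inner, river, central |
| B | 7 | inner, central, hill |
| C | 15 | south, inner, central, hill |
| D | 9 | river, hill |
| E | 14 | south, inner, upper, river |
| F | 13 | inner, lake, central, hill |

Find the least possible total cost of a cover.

E, F together cover every item (E ∪ F = {south, inner, lake, upper, river, central, hill}); total cost 14 + 13 = 27.
The greedy pick A, F, E costs 29; no covering selection beats 27.

27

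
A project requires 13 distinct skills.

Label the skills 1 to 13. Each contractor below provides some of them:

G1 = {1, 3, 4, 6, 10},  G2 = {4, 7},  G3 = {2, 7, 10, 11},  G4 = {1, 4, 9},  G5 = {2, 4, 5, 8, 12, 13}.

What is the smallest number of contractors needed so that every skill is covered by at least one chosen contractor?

G1 and G3 and G4 and G5 together: G1 ∪ G3 ∪ G4 ∪ G5 = {1, 2, 3, 4, 5, 6, 7, 8, 9, 10, 11, 12, 13} — every skill is covered.
No 3 of the 5 contractors cover everything (all 10 combinations miss at least one skill), so 4 is optimal.

4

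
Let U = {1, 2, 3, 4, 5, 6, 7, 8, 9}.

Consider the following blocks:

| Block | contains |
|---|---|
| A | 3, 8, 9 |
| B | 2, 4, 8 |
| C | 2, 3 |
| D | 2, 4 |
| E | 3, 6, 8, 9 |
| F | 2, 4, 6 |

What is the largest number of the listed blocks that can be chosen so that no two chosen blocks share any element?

2

A, D are pairwise disjoint (A={3,8,9}; D={2,4}).
Every remaining block overlaps one of these, and no 3 of the listed blocks are pairwise disjoint, so 2 is the maximum.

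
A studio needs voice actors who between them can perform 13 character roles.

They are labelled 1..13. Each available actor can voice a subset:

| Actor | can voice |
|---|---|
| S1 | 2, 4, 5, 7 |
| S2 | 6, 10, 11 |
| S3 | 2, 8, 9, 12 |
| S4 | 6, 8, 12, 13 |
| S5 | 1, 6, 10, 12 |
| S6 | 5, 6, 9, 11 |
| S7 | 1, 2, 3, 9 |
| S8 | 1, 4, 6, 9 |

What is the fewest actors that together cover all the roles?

4

S1 and S2 and S4 and S7 together: S1 ∪ S2 ∪ S4 ∪ S7 = {1, 2, 3, 4, 5, 6, 7, 8, 9, 10, 11, 12, 13} — every role is covered.
Each actor has at most 4 roles, and 3·4 = 12 < 13 — so at least 4 actors are needed, and 4 is optimal.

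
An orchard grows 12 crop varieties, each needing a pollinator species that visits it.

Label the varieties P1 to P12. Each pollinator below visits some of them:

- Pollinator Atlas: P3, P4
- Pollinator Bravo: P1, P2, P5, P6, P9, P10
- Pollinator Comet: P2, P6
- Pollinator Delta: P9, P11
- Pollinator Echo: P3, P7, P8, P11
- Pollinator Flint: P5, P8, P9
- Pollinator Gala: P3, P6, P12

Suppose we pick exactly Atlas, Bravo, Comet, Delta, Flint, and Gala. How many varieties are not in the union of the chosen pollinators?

1

Union of Atlas, Bravo, Comet, Delta, Flint, Gala = {P1, P2, P3, P4, P5, P6, P8, P9, P10, P11, P12}.
Not covered: P7 — 1 variety.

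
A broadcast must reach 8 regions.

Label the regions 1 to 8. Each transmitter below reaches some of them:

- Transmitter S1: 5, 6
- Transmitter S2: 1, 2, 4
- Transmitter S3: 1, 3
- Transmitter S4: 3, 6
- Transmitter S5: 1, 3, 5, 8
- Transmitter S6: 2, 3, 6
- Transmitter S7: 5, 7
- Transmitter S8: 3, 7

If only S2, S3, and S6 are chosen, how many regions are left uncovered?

3

Union of S2, S3, S6 = {1, 2, 3, 4, 6}.
Not covered: 5, 7, 8 — 3 regions.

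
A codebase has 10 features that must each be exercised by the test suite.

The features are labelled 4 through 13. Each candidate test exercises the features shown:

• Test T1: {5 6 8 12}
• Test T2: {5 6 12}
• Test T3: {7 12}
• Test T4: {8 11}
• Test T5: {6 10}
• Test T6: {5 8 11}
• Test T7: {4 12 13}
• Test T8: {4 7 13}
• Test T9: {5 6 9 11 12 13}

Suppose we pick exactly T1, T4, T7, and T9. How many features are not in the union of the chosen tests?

Union of T1, T4, T7, T9 = {4, 5, 6, 8, 9, 11, 12, 13}.
Not covered: 7, 10 — 2 features.

2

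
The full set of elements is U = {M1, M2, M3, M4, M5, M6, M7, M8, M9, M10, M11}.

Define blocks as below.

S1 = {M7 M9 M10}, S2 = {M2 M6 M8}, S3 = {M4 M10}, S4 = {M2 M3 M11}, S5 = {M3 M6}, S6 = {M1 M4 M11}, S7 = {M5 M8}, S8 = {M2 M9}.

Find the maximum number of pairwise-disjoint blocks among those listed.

4

S1, S5, S6, S7 are pairwise disjoint (S1={M7,M9,M10}; S5={M3,M6}; S6={M1,M4,M11}; S7={M5,M8}).
Every remaining block overlaps one of these, and no 5 of the listed blocks are pairwise disjoint, so 4 is the maximum.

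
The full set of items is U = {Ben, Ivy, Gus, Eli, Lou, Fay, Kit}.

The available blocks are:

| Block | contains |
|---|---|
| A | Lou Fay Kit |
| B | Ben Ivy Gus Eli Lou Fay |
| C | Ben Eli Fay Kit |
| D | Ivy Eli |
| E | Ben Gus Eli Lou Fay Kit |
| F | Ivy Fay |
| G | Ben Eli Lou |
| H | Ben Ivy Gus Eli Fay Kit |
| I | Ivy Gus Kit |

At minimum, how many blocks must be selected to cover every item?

2

A and H cover everything between them: the union {Ben, Ivy, Gus, Eli, Lou, Fay, Kit} is all of U.
No single block has all 7 items (the largest, B, has 6), so 2 is optimal.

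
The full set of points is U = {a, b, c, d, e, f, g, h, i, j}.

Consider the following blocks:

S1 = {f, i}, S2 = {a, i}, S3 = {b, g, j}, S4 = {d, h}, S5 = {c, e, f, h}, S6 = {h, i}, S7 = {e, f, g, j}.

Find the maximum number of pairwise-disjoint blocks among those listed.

3

S1, S3, S4 are pairwise disjoint (S1={f,i}; S3={b,g,j}; S4={d,h}).
Every remaining block overlaps one of these, and no 4 of the listed blocks are pairwise disjoint, so 3 is the maximum.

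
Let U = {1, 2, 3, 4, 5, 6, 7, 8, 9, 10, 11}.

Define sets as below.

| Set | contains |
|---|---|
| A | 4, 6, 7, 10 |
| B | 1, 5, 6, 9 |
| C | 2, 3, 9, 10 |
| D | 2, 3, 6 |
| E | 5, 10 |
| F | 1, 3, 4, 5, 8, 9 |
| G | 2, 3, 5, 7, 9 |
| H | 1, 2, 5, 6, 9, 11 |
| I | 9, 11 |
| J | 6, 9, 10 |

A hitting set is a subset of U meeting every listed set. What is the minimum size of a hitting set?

3

Take T = {5, 6, 9}. Each listed set contains at least one of these, so T is a hitting set of size 3.
The sets D, E, I are pairwise disjoint, so any hitting set needs a separate point for each — at least 3. Hence 3 is optimal.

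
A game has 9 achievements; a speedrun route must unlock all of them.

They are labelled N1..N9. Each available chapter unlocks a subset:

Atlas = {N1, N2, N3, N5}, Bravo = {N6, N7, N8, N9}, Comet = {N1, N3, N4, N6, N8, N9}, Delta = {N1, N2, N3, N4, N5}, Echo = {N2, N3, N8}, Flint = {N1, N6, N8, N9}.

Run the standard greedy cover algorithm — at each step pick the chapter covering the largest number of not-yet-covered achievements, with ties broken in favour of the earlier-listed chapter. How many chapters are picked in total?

Greedy: pick Comet (covers 6 new) → pick Atlas (covers 2 new) → pick Bravo (covers 1 new). Total picks: 3.
(The true minimum cover uses only 2 chapters, so greedy is not optimal here.)

3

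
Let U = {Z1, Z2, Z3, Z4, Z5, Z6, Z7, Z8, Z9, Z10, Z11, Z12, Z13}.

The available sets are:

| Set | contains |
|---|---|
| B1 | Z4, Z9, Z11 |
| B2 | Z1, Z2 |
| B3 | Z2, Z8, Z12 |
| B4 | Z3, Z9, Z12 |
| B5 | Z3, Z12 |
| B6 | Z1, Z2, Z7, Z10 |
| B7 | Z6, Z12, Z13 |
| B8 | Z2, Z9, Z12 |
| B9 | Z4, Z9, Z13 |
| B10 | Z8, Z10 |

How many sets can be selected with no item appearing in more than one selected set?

4

B1, B2, B7, B10 are pairwise disjoint (B1={Z4,Z9,Z11}; B2={Z1,Z2}; B7={Z6,Z12,Z13}; B10={Z8,Z10}).
Every remaining set overlaps one of these, and no 5 of the listed sets are pairwise disjoint, so 4 is the maximum.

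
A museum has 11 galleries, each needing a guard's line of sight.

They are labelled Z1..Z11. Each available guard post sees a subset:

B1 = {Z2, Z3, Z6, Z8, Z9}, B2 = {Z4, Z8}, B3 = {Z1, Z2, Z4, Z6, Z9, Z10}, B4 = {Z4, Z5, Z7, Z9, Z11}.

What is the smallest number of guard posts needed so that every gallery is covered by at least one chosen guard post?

B1 and B3 and B4 together: B1 ∪ B3 ∪ B4 = {Z1, Z2, Z3, Z4, Z5, Z6, Z7, Z8, Z9, Z10, Z11} — every gallery is covered.
Only B3 contains Z1, so B3 is forced; the remaining 5 galleries need at least 2 more guard posts (each remaining guard post adds at most 3) — so at least 3 guard posts are needed, and 3 is optimal.

3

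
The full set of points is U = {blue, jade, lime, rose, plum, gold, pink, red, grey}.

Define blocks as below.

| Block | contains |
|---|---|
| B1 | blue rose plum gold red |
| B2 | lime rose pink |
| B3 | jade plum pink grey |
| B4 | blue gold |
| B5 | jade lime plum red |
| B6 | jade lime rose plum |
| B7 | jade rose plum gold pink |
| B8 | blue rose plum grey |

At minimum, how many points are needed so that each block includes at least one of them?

3

The 3 points {blue, lime, pink} hit every block.
No choice of 2 points meets every block, so 3 is the minimum.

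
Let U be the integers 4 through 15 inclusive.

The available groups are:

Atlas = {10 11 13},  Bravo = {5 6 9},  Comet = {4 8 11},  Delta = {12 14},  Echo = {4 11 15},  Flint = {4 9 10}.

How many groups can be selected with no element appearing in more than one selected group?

3

Atlas, Bravo, Delta are pairwise disjoint (Atlas={10,11,13}; Bravo={5,6,9}; Delta={12,14}).
Every remaining group overlaps one of these, and no 4 of the listed groups are pairwise disjoint, so 3 is the maximum.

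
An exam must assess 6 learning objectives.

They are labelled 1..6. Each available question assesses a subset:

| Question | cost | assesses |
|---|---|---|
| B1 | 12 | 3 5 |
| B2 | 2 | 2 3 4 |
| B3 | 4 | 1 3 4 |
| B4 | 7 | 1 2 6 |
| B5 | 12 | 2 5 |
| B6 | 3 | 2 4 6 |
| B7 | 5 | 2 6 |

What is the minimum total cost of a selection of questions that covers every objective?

B3, B5, B6 together cover every objective (B3 ∪ B5 ∪ B6 = {1, 2, 3, 4, 5, 6}); total cost 4 + 12 + 3 = 19.
The greedy pick B2, B6, B3, B1 costs 21; no covering selection beats 19.

19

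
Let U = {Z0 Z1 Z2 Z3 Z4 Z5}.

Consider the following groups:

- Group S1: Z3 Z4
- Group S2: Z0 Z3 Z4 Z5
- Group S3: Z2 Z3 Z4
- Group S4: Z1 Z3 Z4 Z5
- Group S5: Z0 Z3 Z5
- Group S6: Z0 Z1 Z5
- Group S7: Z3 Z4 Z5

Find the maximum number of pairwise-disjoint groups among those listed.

2

S1, S6 are pairwise disjoint (S1={Z3,Z4}; S6={Z0,Z1,Z5}).
Every remaining group overlaps one of these, and no 3 of the listed groups are pairwise disjoint, so 2 is the maximum.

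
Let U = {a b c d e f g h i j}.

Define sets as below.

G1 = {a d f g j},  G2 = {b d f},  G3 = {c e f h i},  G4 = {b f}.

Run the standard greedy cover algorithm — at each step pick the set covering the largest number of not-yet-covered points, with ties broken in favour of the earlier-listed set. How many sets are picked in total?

3

Greedy: pick G1 (covers 5 new) → pick G3 (covers 4 new) → pick G2 (covers 1 new). Total picks: 3.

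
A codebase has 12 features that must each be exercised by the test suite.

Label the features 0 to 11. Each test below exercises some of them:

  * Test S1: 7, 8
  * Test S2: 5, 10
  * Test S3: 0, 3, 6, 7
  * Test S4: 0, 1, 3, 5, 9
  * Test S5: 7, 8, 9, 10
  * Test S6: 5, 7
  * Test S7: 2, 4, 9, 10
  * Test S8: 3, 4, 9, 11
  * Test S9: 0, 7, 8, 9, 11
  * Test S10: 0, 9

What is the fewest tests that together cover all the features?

Take {S3, S4, S7, S9}. Their union is {0, 1, 2, 3, 4, 5, 6, 7, 8, 9, 10, 11}, which is all 12 features.
Only S4 contains 1, so S4 is forced; the remaining 7 features need at least 3 more tests (each remaining test adds at most 3) — so at least 4 tests are needed, and 4 is optimal.

4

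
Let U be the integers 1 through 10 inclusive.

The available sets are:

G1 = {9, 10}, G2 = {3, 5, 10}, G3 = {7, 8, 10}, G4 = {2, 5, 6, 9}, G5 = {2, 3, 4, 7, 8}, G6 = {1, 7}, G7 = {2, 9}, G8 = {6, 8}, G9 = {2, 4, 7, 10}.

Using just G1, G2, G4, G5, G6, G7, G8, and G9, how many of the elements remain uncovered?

Union of G1, G2, G4, G5, G6, G7, G8, G9 = {1, 2, 3, 4, 5, 6, 7, 8, 9, 10} — that's every element, so 0 are uncovered.

0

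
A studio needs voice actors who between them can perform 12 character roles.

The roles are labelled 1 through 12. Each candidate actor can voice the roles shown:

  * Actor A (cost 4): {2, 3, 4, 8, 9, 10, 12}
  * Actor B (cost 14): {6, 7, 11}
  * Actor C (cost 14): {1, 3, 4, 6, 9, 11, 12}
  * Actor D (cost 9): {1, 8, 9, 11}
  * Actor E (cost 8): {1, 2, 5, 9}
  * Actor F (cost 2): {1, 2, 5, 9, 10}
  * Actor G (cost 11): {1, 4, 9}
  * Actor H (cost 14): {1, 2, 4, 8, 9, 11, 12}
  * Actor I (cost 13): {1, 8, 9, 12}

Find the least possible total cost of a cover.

A, B, F together cover every role (A ∪ B ∪ F = {1, 2, 3, 4, 5, 6, 7, 8, 9, 10, 11, 12}); total cost 4 + 14 + 2 = 20.
No covering selection has total cost below 20.

20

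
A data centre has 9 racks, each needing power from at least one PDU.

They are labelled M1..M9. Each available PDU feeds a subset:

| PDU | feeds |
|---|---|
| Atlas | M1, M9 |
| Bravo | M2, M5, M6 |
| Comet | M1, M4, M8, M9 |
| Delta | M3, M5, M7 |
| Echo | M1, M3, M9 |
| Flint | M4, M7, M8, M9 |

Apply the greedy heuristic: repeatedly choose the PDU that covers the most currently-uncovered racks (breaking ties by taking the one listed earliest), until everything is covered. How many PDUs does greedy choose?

Greedy: pick Comet (covers 4 new) → pick Bravo (covers 3 new) → pick Delta (covers 2 new). Total picks: 3.

3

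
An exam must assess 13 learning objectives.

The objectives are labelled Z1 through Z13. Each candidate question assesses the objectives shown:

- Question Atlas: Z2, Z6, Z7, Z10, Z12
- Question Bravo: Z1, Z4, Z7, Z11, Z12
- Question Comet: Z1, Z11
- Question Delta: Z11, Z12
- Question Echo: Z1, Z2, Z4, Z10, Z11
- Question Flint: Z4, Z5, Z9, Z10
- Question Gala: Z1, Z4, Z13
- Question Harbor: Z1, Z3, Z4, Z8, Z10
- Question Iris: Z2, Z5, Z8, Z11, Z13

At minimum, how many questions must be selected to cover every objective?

4

Atlas and Flint and Harbor and Iris together: Atlas ∪ Flint ∪ Harbor ∪ Iris = {Z1, Z2, Z3, Z4, Z5, Z6, Z7, Z8, Z9, Z10, Z11, Z12, Z13} — every objective is covered.
Only Flint contains Z9, so Flint is forced; the remaining 9 objectives need at least 3 more questions (each remaining question adds at most 4) — so at least 4 questions are needed, and 4 is optimal.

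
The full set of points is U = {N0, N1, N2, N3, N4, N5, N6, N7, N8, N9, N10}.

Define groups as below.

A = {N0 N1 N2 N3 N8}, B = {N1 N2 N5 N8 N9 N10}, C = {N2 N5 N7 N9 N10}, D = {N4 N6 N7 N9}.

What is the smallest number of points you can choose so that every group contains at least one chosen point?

2

Take H = {N8, N9}. Each listed group contains at least one of these, so H is a hitting set of size 2.
The groups A, D are pairwise disjoint, so any hitting set needs a separate point for each — at least 2. Hence 2 is optimal.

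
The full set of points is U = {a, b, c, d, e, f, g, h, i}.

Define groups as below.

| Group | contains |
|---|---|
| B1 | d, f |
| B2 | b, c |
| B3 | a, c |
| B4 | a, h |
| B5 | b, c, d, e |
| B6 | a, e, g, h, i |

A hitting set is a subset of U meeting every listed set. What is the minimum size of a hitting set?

Take T = {a, b, d}. Each listed group contains at least one of these, so T is a hitting set of size 3.
The groups B1, B2, B4 are pairwise disjoint, so any hitting set needs a separate point for each — at least 3. Hence 3 is optimal.

3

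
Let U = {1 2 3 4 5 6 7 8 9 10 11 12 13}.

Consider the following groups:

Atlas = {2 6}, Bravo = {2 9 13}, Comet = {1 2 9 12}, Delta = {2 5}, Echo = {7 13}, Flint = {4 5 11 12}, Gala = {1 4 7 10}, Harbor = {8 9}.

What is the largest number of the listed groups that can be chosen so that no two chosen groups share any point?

Atlas, Echo, Flint, Harbor are pairwise disjoint (Atlas={2,6}; Echo={7,13}; Flint={4,5,11,12}; Harbor={8,9}).
Every remaining group overlaps one of these, and no 5 of the listed groups are pairwise disjoint, so 4 is the maximum.

4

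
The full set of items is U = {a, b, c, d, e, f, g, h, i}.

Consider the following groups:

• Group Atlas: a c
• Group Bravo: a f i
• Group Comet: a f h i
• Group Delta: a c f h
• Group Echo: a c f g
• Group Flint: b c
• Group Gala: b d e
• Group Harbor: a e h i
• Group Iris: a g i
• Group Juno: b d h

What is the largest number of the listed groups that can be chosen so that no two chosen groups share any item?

Bravo, Gala are pairwise disjoint (Bravo={a,f,i}; Gala={b,d,e}).
Every remaining group overlaps one of these, and no 3 of the listed groups are pairwise disjoint, so 2 is the maximum.

2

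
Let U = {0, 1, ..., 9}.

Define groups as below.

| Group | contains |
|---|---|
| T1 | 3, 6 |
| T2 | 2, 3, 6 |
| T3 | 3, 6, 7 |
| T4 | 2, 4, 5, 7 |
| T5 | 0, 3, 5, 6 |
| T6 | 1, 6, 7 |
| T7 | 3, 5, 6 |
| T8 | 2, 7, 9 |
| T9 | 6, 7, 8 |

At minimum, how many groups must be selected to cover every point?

5

Take {T4, T5, T6, T8, T9}. Their union is {0, 1, 2, 3, 4, 5, 6, 7, 8, 9}, which is all 10 points.
No 4 of the 9 groups cover everything (all 126 combinations miss at least one point), so 5 is optimal.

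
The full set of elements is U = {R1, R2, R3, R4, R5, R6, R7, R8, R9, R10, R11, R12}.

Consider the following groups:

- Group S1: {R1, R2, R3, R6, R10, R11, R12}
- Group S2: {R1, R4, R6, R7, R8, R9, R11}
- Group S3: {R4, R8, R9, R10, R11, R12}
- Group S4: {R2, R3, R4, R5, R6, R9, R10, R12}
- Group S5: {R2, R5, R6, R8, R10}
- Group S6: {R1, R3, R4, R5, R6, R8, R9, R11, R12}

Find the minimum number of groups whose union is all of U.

S2 and S4 cover everything between them: the union {R1, R2, R3, R4, R5, R6, R7, R8, R9, R10, R11, R12} is all of U.
No single group has all 12 elements (the largest, S6, has 9), so 2 is optimal.

2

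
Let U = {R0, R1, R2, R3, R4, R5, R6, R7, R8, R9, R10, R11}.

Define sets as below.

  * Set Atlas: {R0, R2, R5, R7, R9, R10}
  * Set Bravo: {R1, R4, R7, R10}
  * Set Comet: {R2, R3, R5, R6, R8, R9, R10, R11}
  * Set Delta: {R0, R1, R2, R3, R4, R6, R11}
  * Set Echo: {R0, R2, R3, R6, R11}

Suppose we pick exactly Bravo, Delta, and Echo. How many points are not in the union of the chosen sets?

3

Union of Bravo, Delta, Echo = {R0, R1, R2, R3, R4, R6, R7, R10, R11}.
Not covered: R5, R8, R9 — 3 points.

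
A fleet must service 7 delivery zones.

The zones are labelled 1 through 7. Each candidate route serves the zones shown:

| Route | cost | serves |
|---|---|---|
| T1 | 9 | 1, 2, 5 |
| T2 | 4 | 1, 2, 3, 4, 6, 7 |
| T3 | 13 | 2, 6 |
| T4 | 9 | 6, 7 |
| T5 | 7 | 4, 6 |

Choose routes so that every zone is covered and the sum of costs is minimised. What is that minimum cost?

T1, T2 together cover every zone (T1 ∪ T2 = {1, 2, 3, 4, 5, 6, 7}); total cost 9 + 4 = 13.
No covering selection has total cost below 13.

13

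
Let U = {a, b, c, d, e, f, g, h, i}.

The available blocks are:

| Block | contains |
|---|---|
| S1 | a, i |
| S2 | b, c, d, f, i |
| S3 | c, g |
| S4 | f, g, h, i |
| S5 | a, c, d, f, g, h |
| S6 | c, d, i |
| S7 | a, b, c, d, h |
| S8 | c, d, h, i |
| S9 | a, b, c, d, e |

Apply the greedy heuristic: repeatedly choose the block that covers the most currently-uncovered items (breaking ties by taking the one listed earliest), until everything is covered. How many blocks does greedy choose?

Greedy: pick S5 (covers 6 new) → pick S2 (covers 2 new) → pick S9 (covers 1 new). Total picks: 3.
(The true minimum cover uses only 2 blocks, so greedy is not optimal here.)

3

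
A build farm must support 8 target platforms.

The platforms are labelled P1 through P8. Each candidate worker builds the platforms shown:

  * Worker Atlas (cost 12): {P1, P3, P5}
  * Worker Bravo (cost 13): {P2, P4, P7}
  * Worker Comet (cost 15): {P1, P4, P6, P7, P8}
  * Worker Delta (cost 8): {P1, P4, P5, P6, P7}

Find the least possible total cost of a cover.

40

Atlas, Bravo, Comet together cover every platform (Atlas ∪ Bravo ∪ Comet = {P1, P2, P3, P4, P5, P6, P7, P8}); total cost 12 + 13 + 15 = 40.
The greedy pick Delta, Atlas, Bravo, Comet costs 48; no covering selection beats 40.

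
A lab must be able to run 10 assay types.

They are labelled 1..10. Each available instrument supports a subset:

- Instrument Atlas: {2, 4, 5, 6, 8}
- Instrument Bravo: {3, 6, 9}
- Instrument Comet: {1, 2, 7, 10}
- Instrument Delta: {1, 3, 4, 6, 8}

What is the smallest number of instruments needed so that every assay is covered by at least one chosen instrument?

3

Take {Atlas, Bravo, Comet}. Their union is {1, 2, 3, 4, 5, 6, 7, 8, 9, 10}, which is all 10 assays.
Only Atlas contains 5, so Atlas is forced; the remaining 5 assays need at least 2 more instruments (each remaining instrument adds at most 3) — so at least 3 instruments are needed, and 3 is optimal.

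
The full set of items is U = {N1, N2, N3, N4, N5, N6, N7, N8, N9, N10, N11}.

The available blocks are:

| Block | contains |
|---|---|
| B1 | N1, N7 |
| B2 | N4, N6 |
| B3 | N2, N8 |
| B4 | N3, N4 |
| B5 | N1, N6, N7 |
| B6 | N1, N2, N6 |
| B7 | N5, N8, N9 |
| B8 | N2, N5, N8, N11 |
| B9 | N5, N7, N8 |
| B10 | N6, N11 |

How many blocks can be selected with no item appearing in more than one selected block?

4

B1, B3, B4, B10 are pairwise disjoint (B1={N1,N7}; B3={N2,N8}; B4={N3,N4}; B10={N6,N11}).
Every remaining block overlaps one of these, and no 5 of the listed blocks are pairwise disjoint, so 4 is the maximum.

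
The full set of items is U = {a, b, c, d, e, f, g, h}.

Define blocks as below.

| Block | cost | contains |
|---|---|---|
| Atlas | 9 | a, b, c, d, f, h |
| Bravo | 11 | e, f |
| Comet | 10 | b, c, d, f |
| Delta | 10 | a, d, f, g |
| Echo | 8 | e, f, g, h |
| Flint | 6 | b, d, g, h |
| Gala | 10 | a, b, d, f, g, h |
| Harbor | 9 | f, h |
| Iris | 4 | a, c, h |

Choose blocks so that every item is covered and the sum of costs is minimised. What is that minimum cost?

Atlas, Echo together cover every item (Atlas ∪ Echo = {a, b, c, d, e, f, g, h}); total cost 9 + 8 = 17.
The greedy pick Iris, Flint, Echo costs 18; no covering selection beats 17.

17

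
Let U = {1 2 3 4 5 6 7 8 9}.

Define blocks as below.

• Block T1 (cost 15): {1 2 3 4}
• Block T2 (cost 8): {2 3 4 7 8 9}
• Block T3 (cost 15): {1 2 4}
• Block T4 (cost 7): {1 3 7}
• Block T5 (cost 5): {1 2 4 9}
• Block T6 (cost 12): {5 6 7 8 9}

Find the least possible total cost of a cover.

T4, T5, T6 together cover every point (T4 ∪ T5 ∪ T6 = {1, 2, 3, 4, 5, 6, 7, 8, 9}); total cost 7 + 5 + 12 = 24.
The greedy pick T5, T2, T6 costs 25; no covering selection beats 24.

24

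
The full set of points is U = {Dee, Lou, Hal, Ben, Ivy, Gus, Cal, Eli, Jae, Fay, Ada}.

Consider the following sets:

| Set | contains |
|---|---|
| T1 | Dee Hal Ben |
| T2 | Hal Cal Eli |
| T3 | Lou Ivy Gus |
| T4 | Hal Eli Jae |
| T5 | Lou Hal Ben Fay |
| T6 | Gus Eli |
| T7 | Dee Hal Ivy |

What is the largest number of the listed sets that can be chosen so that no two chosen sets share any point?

2

T1, T3 are pairwise disjoint (T1={Dee,Hal,Ben}; T3={Lou,Ivy,Gus}).
Every remaining set overlaps one of these, and no 3 of the listed sets are pairwise disjoint, so 2 is the maximum.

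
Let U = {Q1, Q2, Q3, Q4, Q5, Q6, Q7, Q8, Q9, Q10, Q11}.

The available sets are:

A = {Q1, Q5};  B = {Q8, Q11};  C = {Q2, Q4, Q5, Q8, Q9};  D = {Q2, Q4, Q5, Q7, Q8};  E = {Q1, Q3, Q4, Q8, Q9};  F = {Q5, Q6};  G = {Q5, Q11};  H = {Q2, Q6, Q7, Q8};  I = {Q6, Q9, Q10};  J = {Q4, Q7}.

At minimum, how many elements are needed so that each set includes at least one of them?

The 4 elements {Q5, Q6, Q7, Q8} hit every set.
The sets A, B, I, J are pairwise disjoint, so any hitting set needs a separate element for each — at least 4. Hence 4 is optimal.

4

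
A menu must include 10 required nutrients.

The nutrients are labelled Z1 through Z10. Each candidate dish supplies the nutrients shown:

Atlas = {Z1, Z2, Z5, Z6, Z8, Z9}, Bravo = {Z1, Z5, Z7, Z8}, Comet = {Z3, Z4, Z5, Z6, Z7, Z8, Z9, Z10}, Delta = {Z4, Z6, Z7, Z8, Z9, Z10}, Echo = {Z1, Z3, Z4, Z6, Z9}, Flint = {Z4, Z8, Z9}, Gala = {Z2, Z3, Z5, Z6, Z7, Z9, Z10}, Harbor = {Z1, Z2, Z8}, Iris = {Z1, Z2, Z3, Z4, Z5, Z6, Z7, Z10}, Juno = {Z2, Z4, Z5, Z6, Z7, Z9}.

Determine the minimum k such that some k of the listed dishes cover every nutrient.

2

Atlas and Iris together: Atlas ∪ Iris = {Z1, Z2, Z3, Z4, Z5, Z6, Z7, Z8, Z9, Z10} — every nutrient is covered.
No single dish has all 10 nutrients (the largest, Comet, has 8), so 2 is optimal.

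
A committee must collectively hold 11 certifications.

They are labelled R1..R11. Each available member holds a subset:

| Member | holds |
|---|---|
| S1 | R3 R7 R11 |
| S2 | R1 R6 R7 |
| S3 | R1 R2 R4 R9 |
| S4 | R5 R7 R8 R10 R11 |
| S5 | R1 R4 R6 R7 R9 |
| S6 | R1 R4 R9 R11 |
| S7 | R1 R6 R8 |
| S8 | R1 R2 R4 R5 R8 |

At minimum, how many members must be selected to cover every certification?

Take {S1, S3, S4, S5}. Their union is {R1, R2, R3, R4, R5, R6, R7, R8, R9, R10, R11}, which is all 11 certifications.
No 3 of the 8 members cover everything (all 56 combinations miss at least one certification), so 4 is optimal.

4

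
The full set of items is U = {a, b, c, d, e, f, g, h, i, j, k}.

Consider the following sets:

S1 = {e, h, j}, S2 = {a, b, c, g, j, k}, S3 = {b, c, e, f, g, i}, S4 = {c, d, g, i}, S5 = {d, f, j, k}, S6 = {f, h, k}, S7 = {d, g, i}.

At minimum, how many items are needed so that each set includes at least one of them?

3

Take T = {f, g, h}. Each listed set contains at least one of these, so T is a hitting set of size 3.
No choice of 2 items meets every set, so 3 is the minimum.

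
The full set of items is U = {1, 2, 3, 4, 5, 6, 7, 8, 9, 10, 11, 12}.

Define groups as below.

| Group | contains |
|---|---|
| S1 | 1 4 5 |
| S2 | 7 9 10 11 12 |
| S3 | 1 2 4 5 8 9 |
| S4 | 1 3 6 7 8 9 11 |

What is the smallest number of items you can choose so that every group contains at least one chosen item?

The 2 items {4, 7} hit every group.
The groups S1, S2 are pairwise disjoint, so any hitting set needs a separate item for each — at least 2. Hence 2 is optimal.

2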